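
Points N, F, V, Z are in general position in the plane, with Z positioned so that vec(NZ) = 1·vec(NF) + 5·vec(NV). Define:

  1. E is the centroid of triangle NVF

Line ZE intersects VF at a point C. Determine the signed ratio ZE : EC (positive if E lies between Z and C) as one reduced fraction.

Assign N = (0, 0), F = (1, 0), V = (0, 1), Z = (1, 5) — the answer is frame-independent, so this choice is without loss of generality.
1. E is the centroid of triangle NVF ⇒ E = (1/3, 1/3)
line ZE meets VF at C = (3/8, 5/8)
E = Z + t·(C−Z) with t = 16/15, so ZE:EC = 16/15:-1/15

ZE:EC = -16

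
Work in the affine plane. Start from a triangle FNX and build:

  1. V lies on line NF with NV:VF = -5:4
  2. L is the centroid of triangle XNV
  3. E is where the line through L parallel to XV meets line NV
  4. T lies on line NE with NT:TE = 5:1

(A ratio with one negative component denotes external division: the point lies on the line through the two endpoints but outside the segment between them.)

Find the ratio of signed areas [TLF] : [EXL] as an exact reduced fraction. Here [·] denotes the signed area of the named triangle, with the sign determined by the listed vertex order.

[TLF]:[EXL] = 16/15

Work in coordinates with F = (0, 0), N = (1, 0), X = (0, 1).
1. V lies on line NF with NV:VF = -5:4 ⇒ V = (-4, 0)
2. L is the centroid of triangle XNV ⇒ L = (-1, 1/3)
3. E is where the line through L parallel to XV meets line NV ⇒ E = (-7/3, 0)
4. T lies on line NE with NT:TE = 5:1 ⇒ T = (-16/9, 0)
2·[TLF] = -16/27, 2·[EXL] = -5/9
[TLF]:[EXL] = -16/27:-5/9 = 16/15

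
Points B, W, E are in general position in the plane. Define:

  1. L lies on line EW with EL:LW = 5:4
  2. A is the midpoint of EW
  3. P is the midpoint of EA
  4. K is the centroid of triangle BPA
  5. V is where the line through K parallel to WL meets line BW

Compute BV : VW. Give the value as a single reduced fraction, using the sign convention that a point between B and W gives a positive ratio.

Assign B = (0, 0), W = (1, 0), E = (0, 1) — the answer is frame-independent, so this choice is without loss of generality.
1. L lies on line EW with EL:LW = 5:4 ⇒ L = (5/9, 4/9)
2. A is the midpoint of EW ⇒ A = (1/2, 1/2)
3. P is the midpoint of EA ⇒ P = (1/4, 3/4)
4. K is the centroid of triangle BPA ⇒ K = (1/4, 5/12)
5. V is where the line through K parallel to WL meets line BW ⇒ V = (2/3, 0)
V = B + t·(W−B) with t = 2/3, so BV:VW = t:(1−t) = 2/3:1/3

BV:VW = 2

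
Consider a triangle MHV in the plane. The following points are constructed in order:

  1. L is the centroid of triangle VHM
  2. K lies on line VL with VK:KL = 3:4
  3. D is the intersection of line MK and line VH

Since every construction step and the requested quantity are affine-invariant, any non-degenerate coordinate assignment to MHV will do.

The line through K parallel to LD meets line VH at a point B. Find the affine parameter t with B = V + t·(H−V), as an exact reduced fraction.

t = 1/14

Set M = (0, 0), H = (1, 0), V = (0, 1); any affine frame gives the same invariant.
1. L is the centroid of triangle VHM ⇒ L = (1/3, 1/3)
2. K lies on line VL with VK:KL = 3:4 ⇒ K = (1/7, 5/7)
3. D is the intersection of line MK and line VH ⇒ D = (1/6, 5/6)
through K parallel to LD: direction (-1/6, 1/2); meets VH at B = (1/14, 13/14)
B = V + t·(H−V) with t = 1/14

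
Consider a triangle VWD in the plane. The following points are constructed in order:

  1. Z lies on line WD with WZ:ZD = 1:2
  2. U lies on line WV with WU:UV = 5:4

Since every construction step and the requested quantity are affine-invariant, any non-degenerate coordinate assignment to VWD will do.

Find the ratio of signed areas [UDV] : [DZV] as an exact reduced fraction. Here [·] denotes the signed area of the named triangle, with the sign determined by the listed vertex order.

Assign V = (0, 0), W = (1, 0), D = (0, 1) — the answer is frame-independent, so this choice is without loss of generality.
1. Z lies on line WD with WZ:ZD = 1:2 ⇒ Z = (2/3, 1/3)
2. U lies on line WV with WU:UV = 5:4 ⇒ U = (4/9, 0)
2·[UDV] = 4/9, 2·[DZV] = -2/3
[UDV]:[DZV] = 4/9:-2/3 = -2/3

[UDV]:[DZV] = -2/3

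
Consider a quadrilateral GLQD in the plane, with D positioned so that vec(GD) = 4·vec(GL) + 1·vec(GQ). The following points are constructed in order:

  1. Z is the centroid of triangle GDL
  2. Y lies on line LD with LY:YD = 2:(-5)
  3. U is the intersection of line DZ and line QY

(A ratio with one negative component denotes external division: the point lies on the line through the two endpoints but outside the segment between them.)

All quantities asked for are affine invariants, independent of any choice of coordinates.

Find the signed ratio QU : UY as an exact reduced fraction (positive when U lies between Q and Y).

QU:UY = 24/5

Work in coordinates with G = (0, 0), L = (1, 0), Q = (0, 1), D = (4, 1).
1. Z is the centroid of triangle GDL ⇒ Z = (5/3, 1/3)
2. Y lies on line LD with LY:YD = 2:(-5) ⇒ Y = (-1, -2/3)
3. U is the intersection of line DZ and line QY ⇒ U = (-24/29, -11/29)
U = Q + t·(Y−Q) with t = 24/29, so QU:UY = t:(1−t) = 24/29:5/29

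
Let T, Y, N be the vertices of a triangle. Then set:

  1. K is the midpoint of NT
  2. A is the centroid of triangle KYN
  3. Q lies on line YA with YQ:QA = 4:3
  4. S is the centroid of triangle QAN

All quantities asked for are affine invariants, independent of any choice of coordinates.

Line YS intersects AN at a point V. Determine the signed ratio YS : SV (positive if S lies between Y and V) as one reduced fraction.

Work in coordinates with T = (0, 0), Y = (1, 0), N = (0, 1).
1. K is the midpoint of NT ⇒ K = (0, 1/2)
2. A is the centroid of triangle KYN ⇒ A = (1/3, 1/2)
3. Q lies on line YA with YQ:QA = 4:3 ⇒ Q = (13/21, 2/7)
4. S is the centroid of triangle QAN ⇒ S = (20/63, 25/42)
line YS meets AN at V = (11/54, 25/36)
S = Y + t·(V−Y) with t = 6/7, so YS:SV = 6/7:1/7

YS:SV = 6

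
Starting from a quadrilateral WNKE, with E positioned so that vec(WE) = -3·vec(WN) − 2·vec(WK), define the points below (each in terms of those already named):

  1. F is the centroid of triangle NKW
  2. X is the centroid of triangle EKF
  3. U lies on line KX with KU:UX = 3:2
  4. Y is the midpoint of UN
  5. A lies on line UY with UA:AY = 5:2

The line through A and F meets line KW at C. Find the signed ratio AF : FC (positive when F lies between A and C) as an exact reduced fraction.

AF:FC = -67/70

Assign W = (0, 0), N = (1, 0), K = (0, 1), E = (-3, -2) — the answer is frame-independent, so this choice is without loss of generality.
1. F is the centroid of triangle NKW ⇒ F = (1/3, 1/3)
2. X is the centroid of triangle EKF ⇒ X = (-8/9, -2/9)
3. U lies on line KX with KU:UX = 3:2 ⇒ U = (-8/15, 4/15)
4. Y is the midpoint of UN ⇒ Y = (7/30, 2/15)
5. A lies on line UY with UA:AY = 5:2 ⇒ A = (1/70, 6/35)
line AF meets KW at C = (0, 11/67)
F = A + t·(C−A) with t = -67/3, so AF:FC = -67/3:70/3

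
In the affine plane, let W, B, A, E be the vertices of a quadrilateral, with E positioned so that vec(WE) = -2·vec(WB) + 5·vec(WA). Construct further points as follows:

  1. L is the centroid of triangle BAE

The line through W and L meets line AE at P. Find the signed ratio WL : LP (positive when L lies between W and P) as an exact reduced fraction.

WL:LP = -4

Assign W = (0, 0), B = (1, 0), A = (0, 1), E = (-2, 5) — the answer is frame-independent, so this choice is without loss of generality.
1. L is the centroid of triangle BAE ⇒ L = (-1/3, 2)
line WL meets AE at P = (-1/4, 3/2)
L = W + t·(P−W) with t = 4/3, so WL:LP = 4/3:-1/3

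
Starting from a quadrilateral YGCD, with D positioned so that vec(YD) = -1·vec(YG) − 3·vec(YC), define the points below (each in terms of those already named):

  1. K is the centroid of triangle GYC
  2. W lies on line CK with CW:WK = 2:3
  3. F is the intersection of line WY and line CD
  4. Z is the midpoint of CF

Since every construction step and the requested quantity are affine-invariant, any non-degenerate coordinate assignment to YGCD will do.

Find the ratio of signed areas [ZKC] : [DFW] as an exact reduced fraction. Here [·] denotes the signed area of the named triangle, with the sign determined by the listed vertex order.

[ZKC]:[DFW] = 1/2

Set Y = (0, 0), G = (1, 0), C = (0, 1), D = (-1, -3); any affine frame gives the same invariant.
1. K is the centroid of triangle GYC ⇒ K = (1/3, 1/3)
2. W lies on line CK with CW:WK = 2:3 ⇒ W = (2/15, 11/15)
3. F is the intersection of line WY and line CD ⇒ F = (2/3, 11/3)
4. Z is the midpoint of CF ⇒ Z = (1/3, 7/3)
2·[ZKC] = -2/3, 2·[DFW] = -4/3
[ZKC]:[DFW] = -2/3:-4/3 = 1/2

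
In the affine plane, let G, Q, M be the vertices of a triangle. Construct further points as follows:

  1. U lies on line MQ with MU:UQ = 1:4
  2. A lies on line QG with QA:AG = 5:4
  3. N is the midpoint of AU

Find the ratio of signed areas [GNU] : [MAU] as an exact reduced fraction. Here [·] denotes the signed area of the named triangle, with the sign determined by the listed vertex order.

Set G = (0, 0), Q = (1, 0), M = (0, 1); any affine frame gives the same invariant.
1. U lies on line MQ with MU:UQ = 1:4 ⇒ U = (1/5, 4/5)
2. A lies on line QG with QA:AG = 5:4 ⇒ A = (4/9, 0)
3. N is the midpoint of AU ⇒ N = (29/90, 2/5)
2·[GNU] = 8/45, 2·[MAU] = 1/9
[GNU]:[MAU] = 8/45:1/9 = 8/5

[GNU]:[MAU] = 8/5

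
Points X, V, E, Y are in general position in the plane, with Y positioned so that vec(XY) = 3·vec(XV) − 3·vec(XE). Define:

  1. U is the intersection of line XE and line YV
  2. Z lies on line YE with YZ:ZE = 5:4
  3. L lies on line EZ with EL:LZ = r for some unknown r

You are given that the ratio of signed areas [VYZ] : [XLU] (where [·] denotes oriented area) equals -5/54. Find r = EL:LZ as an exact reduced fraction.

r = -3/2

Assign X = (0, 0), V = (1, 0), E = (0, 1), Y = (3, -3) — the answer is frame-independent, so this choice is without loss of generality.
1. U is the intersection of line XE and line YV ⇒ U = (0, 3/2)
2. Z lies on line YE with YZ:ZE = 5:4 ⇒ Z = (4/3, -7/9)
3. With EL:LZ = r, write λ = r/(r+1) so L = E + λ·(Z−E); L is affine-linear in λ
Every point depending on L is an affine combination of L and λ-independent points, so each such coordinate is linear in λ; the λ² term in each signed area is a multiple of (Z−E)×(Z−E) = 0, so 2·[VYZ] and 2·[XLU] are each linear in λ. Evaluating at λ=0 and λ=1:
  2·[VYZ] = -5/9,   2·[XLU] = 2·λ
So [VYZ]:[XLU] = (-5/9) / (2·λ). Setting this equal to -5/54:
  -5/9 = -5/54·(2·λ)  ⇒  λ = 3
Then r = λ/(1−λ) = (3)/(-2) = -3/2. Check: with r = -3/2, L = (4, -13/3) and [VYZ]:[XLU] = -5/54 as required.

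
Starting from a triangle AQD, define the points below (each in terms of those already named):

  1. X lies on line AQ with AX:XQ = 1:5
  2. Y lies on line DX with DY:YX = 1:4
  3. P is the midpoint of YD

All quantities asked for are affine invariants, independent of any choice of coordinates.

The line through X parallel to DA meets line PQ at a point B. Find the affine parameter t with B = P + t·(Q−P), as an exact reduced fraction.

Set A = (0, 0), Q = (1, 0), D = (0, 1); any affine frame gives the same invariant.
1. X lies on line AQ with AX:XQ = 1:5 ⇒ X = (1/6, 0)
2. Y lies on line DX with DY:YX = 1:4 ⇒ Y = (1/30, 4/5)
3. P is the midpoint of YD ⇒ P = (1/60, 9/10)
through X parallel to DA: direction (0, -1); meets PQ at B = (1/6, 45/59)
B = P + t·(Q−P) with t = 9/59

t = 9/59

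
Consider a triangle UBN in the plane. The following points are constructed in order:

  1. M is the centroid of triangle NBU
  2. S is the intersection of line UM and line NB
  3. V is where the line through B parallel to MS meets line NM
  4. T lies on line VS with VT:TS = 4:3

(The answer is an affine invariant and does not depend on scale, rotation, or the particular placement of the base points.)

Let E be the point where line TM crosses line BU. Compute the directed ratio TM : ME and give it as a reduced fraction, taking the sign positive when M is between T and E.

Choose coordinates U = (0, 0), B = (1, 0), N = (0, 1).
1. M is the centroid of triangle NBU ⇒ M = (1/3, 1/3)
2. S is the intersection of line UM and line NB ⇒ S = (1/2, 1/2)
3. V is where the line through B parallel to MS meets line NM ⇒ V = (2/3, -1/3)
4. T lies on line VS with VT:TS = 4:3 ⇒ T = (4/7, 1/7)
line TM meets BU at E = (3/4, 0)
M = T + t·(E−T) with t = -4/3, so TM:ME = -4/3:7/3

TM:ME = -4/7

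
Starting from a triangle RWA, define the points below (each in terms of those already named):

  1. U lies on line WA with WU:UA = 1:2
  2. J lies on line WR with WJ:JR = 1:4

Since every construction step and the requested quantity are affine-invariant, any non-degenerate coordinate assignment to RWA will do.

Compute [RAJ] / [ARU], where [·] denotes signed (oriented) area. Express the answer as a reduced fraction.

[RAJ]:[ARU] = -6/5

Set R = (0, 0), W = (1, 0), A = (0, 1); any affine frame gives the same invariant.
1. U lies on line WA with WU:UA = 1:2 ⇒ U = (2/3, 1/3)
2. J lies on line WR with WJ:JR = 1:4 ⇒ J = (4/5, 0)
2·[RAJ] = -4/5, 2·[ARU] = 2/3
[RAJ]:[ARU] = -4/5:2/3 = -6/5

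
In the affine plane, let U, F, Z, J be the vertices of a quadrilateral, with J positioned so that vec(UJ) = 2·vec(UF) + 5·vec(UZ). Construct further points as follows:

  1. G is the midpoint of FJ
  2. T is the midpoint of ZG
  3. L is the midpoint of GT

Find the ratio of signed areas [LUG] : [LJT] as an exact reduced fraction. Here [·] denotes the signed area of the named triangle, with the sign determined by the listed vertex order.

Assign U = (0, 0), F = (1, 0), Z = (0, 1), J = (2, 5) — the answer is frame-independent, so this choice is without loss of generality.
1. G is the midpoint of FJ ⇒ G = (3/2, 5/2)
2. T is the midpoint of ZG ⇒ T = (3/4, 7/4)
3. L is the midpoint of GT ⇒ L = (9/8, 17/8)
2·[LUG] = 3/8, 2·[LJT] = 3/4
[LUG]:[LJT] = 3/8:3/4 = 1/2

[LUG]:[LJT] = 1/2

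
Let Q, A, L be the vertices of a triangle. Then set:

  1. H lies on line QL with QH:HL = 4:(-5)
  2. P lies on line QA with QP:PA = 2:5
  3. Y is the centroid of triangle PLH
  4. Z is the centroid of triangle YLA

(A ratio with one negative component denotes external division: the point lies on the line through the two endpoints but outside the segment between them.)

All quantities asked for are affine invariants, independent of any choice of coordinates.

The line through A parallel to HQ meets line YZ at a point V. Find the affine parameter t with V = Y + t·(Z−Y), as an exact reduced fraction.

t = 57/17

Set Q = (0, 0), A = (1, 0), L = (0, 1); any affine frame gives the same invariant.
1. H lies on line QL with QH:HL = 4:(-5) ⇒ H = (0, -4)
2. P lies on line QA with QP:PA = 2:5 ⇒ P = (2/7, 0)
3. Y is the centroid of triangle PLH ⇒ Y = (2/21, -1)
4. Z is the centroid of triangle YLA ⇒ Z = (23/63, 0)
through A parallel to HQ: direction (0, 4); meets YZ at V = (1, 40/17)
V = Y + t·(Z−Y) with t = 57/17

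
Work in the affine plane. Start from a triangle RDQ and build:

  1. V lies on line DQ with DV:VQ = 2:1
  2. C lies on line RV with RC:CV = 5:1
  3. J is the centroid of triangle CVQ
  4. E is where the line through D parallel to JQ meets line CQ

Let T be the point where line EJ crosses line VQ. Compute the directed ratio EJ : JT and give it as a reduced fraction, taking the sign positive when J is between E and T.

EJ:JT = -10

Set R = (0, 0), D = (1, 0), Q = (0, 1); any affine frame gives the same invariant.
1. V lies on line DQ with DV:VQ = 2:1 ⇒ V = (1/3, 2/3)
2. C lies on line RV with RC:CV = 5:1 ⇒ C = (5/18, 5/9)
3. J is the centroid of triangle CVQ ⇒ J = (11/54, 20/27)
4. E is where the line through D parallel to JQ meets line CQ ⇒ E = (-5/6, 7/3)
line EJ meets VQ at T = (1/10, 9/10)
J = E + t·(T−E) with t = 10/9, so EJ:JT = 10/9:-1/9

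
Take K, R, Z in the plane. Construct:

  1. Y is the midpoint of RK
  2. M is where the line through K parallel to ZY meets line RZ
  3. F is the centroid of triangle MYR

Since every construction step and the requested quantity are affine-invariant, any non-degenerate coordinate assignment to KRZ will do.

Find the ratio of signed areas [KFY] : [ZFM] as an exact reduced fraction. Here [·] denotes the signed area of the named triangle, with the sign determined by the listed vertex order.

[KFY]:[ZFM] = 2

Set K = (0, 0), R = (1, 0), Z = (0, 1); any affine frame gives the same invariant.
1. Y is the midpoint of RK ⇒ Y = (1/2, 0)
2. M is where the line through K parallel to ZY meets line RZ ⇒ M = (-1, 2)
3. F is the centroid of triangle MYR ⇒ F = (1/6, 2/3)
2·[KFY] = -1/3, 2·[ZFM] = -1/6
[KFY]:[ZFM] = -1/3:-1/6 = 2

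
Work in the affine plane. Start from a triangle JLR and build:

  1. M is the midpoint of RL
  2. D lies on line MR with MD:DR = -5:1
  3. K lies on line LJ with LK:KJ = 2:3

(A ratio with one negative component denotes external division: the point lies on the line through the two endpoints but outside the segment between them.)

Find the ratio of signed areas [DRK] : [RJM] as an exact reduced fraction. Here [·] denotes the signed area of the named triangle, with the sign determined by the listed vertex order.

[DRK]:[RJM] = -1/10

Assign J = (0, 0), L = (1, 0), R = (0, 1) — the answer is frame-independent, so this choice is without loss of generality.
1. M is the midpoint of RL ⇒ M = (1/2, 1/2)
2. D lies on line MR with MD:DR = -5:1 ⇒ D = (-1/8, 9/8)
3. K lies on line LJ with LK:KJ = 2:3 ⇒ K = (3/5, 0)
2·[DRK] = -1/20, 2·[RJM] = 1/2
[DRK]:[RJM] = -1/20:1/2 = -1/10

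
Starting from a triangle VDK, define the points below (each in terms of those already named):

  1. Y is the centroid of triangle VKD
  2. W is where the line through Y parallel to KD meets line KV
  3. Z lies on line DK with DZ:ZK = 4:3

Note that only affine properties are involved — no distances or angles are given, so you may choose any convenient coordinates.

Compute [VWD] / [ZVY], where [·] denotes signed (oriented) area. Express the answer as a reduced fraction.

Choose coordinates V = (0, 0), D = (1, 0), K = (0, 1).
1. Y is the centroid of triangle VKD ⇒ Y = (1/3, 1/3)
2. W is where the line through Y parallel to KD meets line KV ⇒ W = (0, 2/3)
3. Z lies on line DK with DZ:ZK = 4:3 ⇒ Z = (3/7, 4/7)
2·[VWD] = -2/3, 2·[ZVY] = 1/21
[VWD]:[ZVY] = -2/3:1/21 = -14

[VWD]:[ZVY] = -14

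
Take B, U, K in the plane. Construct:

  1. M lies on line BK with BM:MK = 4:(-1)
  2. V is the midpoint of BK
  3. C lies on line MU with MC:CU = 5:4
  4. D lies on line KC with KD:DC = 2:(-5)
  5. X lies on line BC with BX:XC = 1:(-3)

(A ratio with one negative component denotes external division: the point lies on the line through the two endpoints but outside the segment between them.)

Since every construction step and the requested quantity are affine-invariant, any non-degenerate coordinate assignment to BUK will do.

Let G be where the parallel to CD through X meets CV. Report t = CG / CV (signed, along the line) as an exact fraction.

Work in coordinates with B = (0, 0), U = (1, 0), K = (0, 1).
1. M lies on line BK with BM:MK = 4:(-1) ⇒ M = (0, 4/3)
2. V is the midpoint of BK ⇒ V = (0, 1/2)
3. C lies on line MU with MC:CU = 5:4 ⇒ C = (5/9, 16/27)
4. D lies on line KC with KD:DC = 2:(-5) ⇒ D = (-10/27, 103/81)
5. X lies on line BC with BX:XC = 1:(-3) ⇒ X = (-5/18, -8/27)
through X parallel to CD: direction (-25/27, 55/81); meets CV at G = (-10/9, 17/54)
G = C + t·(V−C) with t = 3

t = 3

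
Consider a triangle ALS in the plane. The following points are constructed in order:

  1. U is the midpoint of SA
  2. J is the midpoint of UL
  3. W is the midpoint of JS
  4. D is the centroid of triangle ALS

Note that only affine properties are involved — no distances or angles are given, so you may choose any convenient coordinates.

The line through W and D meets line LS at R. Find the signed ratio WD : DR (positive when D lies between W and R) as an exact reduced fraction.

WD:DR = -5/8

Assign A = (0, 0), L = (1, 0), S = (0, 1) — the answer is frame-independent, so this choice is without loss of generality.
1. U is the midpoint of SA ⇒ U = (0, 1/2)
2. J is the midpoint of UL ⇒ J = (1/2, 1/4)
3. W is the midpoint of JS ⇒ W = (1/4, 5/8)
4. D is the centroid of triangle ALS ⇒ D = (1/3, 1/3)
line WD meets LS at R = (1/5, 4/5)
D = W + t·(R−W) with t = -5/3, so WD:DR = -5/3:8/3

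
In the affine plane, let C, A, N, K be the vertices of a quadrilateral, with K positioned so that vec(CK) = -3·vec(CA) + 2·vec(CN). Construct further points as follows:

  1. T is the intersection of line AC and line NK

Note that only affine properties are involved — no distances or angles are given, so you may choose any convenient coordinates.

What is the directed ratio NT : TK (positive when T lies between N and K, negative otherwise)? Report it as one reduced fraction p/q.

NT:TK = -1/2

Assign C = (0, 0), A = (1, 0), N = (0, 1), K = (-3, 2) — the answer is frame-independent, so this choice is without loss of generality.
1. T is the intersection of line AC and line NK ⇒ T = (3, 0)
T = N + t·(K−N) with t = -1, so NT:TK = t:(1−t) = -1:2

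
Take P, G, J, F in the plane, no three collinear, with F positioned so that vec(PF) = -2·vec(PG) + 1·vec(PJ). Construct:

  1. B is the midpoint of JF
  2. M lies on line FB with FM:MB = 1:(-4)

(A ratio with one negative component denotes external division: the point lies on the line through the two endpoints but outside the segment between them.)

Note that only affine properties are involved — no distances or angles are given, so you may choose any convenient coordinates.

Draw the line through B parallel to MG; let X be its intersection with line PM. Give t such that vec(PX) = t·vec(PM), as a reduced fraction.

t = 7/3

Choose coordinates P = (0, 0), G = (1, 0), J = (0, 1), F = (-2, 1).
1. B is the midpoint of JF ⇒ B = (-1, 1)
2. M lies on line FB with FM:MB = 1:(-4) ⇒ M = (-7/3, 1)
through B parallel to MG: direction (10/3, -1); meets PM at X = (-49/9, 7/3)
X = P + t·(M−P) with t = 7/3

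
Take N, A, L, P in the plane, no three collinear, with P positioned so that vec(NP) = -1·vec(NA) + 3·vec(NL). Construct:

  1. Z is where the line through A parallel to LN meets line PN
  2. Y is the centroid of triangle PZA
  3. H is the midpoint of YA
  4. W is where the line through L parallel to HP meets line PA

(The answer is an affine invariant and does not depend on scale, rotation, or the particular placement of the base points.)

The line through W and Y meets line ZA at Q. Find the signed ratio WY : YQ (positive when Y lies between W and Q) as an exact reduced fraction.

WY:YQ = 3

Assign N = (0, 0), A = (1, 0), L = (0, 1), P = (-1, 3) — the answer is frame-independent, so this choice is without loss of generality.
1. Z is where the line through A parallel to LN meets line PN ⇒ Z = (1, -3)
2. Y is the centroid of triangle PZA ⇒ Y = (1/3, 0)
3. H is the midpoint of YA ⇒ H = (2/3, 0)
4. W is where the line through L parallel to HP meets line PA ⇒ W = (-5/3, 4)
line WY meets ZA at Q = (1, -4/3)
Y = W + t·(Q−W) with t = 3/4, so WY:YQ = 3/4:1/4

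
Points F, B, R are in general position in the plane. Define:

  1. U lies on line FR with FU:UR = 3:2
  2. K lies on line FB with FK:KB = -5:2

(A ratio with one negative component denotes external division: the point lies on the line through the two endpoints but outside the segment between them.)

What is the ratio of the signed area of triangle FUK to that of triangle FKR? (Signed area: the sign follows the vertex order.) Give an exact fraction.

[FUK]:[FKR] = -3/5

Set F = (0, 0), B = (1, 0), R = (0, 1); any affine frame gives the same invariant.
1. U lies on line FR with FU:UR = 3:2 ⇒ U = (0, 3/5)
2. K lies on line FB with FK:KB = -5:2 ⇒ K = (5/3, 0)
2·[FUK] = -1, 2·[FKR] = 5/3
[FUK]:[FKR] = -1:5/3 = -3/5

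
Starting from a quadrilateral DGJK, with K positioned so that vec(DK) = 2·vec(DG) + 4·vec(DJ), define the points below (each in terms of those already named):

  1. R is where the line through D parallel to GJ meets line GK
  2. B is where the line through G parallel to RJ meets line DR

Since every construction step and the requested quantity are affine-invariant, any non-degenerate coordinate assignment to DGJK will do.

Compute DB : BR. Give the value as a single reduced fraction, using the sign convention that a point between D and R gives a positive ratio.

DB:BR = -9/5

Choose coordinates D = (0, 0), G = (1, 0), J = (0, 1), K = (2, 4).
1. R is where the line through D parallel to GJ meets line GK ⇒ R = (4/5, -4/5)
2. B is where the line through G parallel to RJ meets line DR ⇒ B = (9/5, -9/5)
B = D + t·(R−D) with t = 9/4, so DB:BR = t:(1−t) = 9/4:-5/4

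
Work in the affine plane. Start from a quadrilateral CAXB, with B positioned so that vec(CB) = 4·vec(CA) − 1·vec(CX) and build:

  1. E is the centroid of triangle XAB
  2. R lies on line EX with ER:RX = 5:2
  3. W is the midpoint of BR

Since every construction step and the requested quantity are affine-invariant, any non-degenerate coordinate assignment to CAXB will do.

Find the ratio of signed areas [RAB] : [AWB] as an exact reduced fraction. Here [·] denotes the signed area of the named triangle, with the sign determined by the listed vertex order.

[RAB]:[AWB] = -2

Assign C = (0, 0), A = (1, 0), X = (0, 1), B = (4, -1) — the answer is frame-independent, so this choice is without loss of generality.
1. E is the centroid of triangle XAB ⇒ E = (5/3, 0)
2. R lies on line EX with ER:RX = 5:2 ⇒ R = (10/21, 5/7)
3. W is the midpoint of BR ⇒ W = (47/21, -1/7)
2·[RAB] = 34/21, 2·[AWB] = -17/21
[RAB]:[AWB] = 34/21:-17/21 = -2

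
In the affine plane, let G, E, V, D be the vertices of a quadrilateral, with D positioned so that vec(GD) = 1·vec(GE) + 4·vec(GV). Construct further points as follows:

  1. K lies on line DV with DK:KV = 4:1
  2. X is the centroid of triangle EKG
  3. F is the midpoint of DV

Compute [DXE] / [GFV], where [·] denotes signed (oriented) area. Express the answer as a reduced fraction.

Work in coordinates with G = (0, 0), E = (1, 0), V = (0, 1), D = (1, 4).
1. K lies on line DV with DK:KV = 4:1 ⇒ K = (1/5, 8/5)
2. X is the centroid of triangle EKG ⇒ X = (2/5, 8/15)
3. F is the midpoint of DV ⇒ F = (1/2, 5/2)
2·[DXE] = 12/5, 2·[GFV] = 1/2
[DXE]:[GFV] = 12/5:1/2 = 24/5

[DXE]:[GFV] = 24/5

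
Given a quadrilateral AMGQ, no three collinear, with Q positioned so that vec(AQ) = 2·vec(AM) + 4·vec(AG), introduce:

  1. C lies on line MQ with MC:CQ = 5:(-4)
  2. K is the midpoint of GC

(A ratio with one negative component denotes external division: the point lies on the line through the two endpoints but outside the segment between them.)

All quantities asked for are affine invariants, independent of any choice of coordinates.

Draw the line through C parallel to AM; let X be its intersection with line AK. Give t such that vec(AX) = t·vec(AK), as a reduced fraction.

Assign A = (0, 0), M = (1, 0), G = (0, 1), Q = (2, 4) — the answer is frame-independent, so this choice is without loss of generality.
1. C lies on line MQ with MC:CQ = 5:(-4) ⇒ C = (6, 20)
2. K is the midpoint of GC ⇒ K = (3, 21/2)
through C parallel to AM: direction (1, 0); meets AK at X = (40/7, 20)
X = A + t·(K−A) with t = 40/21

t = 40/21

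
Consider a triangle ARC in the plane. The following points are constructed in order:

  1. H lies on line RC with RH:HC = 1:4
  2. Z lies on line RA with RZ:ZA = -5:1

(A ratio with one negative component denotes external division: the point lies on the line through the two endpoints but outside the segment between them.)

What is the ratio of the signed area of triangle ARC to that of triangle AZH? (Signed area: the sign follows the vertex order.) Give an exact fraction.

[ARC]:[AZH] = -20

Assign A = (0, 0), R = (1, 0), C = (0, 1) — the answer is frame-independent, so this choice is without loss of generality.
1. H lies on line RC with RH:HC = 1:4 ⇒ H = (4/5, 1/5)
2. Z lies on line RA with RZ:ZA = -5:1 ⇒ Z = (-1/4, 0)
2·[ARC] = 1, 2·[AZH] = -1/20
[ARC]:[AZH] = 1:-1/20 = -20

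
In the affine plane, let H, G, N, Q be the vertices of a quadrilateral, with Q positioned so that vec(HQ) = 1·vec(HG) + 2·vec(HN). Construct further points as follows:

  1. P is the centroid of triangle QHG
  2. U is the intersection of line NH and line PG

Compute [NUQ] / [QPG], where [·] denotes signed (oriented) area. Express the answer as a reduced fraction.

[NUQ]:[QPG] = -3/2

Set H = (0, 0), G = (1, 0), N = (0, 1), Q = (1, 2); any affine frame gives the same invariant.
1. P is the centroid of triangle QHG ⇒ P = (2/3, 2/3)
2. U is the intersection of line NH and line PG ⇒ U = (0, 2)
2·[NUQ] = -1, 2·[QPG] = 2/3
[NUQ]:[QPG] = -1:2/3 = -3/2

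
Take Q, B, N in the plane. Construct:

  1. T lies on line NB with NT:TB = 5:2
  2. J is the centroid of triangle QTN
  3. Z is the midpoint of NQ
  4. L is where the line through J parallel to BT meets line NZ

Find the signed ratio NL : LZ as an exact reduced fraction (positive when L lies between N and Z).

NL:LZ = 2

Assign Q = (0, 0), B = (1, 0), N = (0, 1) — the answer is frame-independent, so this choice is without loss of generality.
1. T lies on line NB with NT:TB = 5:2 ⇒ T = (5/7, 2/7)
2. J is the centroid of triangle QTN ⇒ J = (5/21, 3/7)
3. Z is the midpoint of NQ ⇒ Z = (0, 1/2)
4. L is where the line through J parallel to BT meets line NZ ⇒ L = (0, 2/3)
L = N + t·(Z−N) with t = 2/3, so NL:LZ = t:(1−t) = 2/3:1/3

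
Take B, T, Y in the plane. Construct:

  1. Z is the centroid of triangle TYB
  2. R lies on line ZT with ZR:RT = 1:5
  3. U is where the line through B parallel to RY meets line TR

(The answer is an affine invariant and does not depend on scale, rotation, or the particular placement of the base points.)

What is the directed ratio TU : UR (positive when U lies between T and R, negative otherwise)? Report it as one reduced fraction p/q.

TU:UR = -13/8

Assign B = (0, 0), T = (1, 0), Y = (0, 1) — the answer is frame-independent, so this choice is without loss of generality.
1. Z is the centroid of triangle TYB ⇒ Z = (1/3, 1/3)
2. R lies on line ZT with ZR:RT = 1:5 ⇒ R = (4/9, 5/18)
3. U is where the line through B parallel to RY meets line TR ⇒ U = (-4/9, 13/18)
U = T + t·(R−T) with t = 13/5, so TU:UR = t:(1−t) = 13/5:-8/5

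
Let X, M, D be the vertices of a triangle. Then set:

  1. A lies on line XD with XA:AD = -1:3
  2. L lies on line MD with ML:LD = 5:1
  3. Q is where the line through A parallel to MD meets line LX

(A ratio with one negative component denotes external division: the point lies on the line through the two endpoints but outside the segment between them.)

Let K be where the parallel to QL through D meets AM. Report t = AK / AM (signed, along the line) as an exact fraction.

t = -1/3

Set X = (0, 0), M = (1, 0), D = (0, 1); any affine frame gives the same invariant.
1. A lies on line XD with XA:AD = -1:3 ⇒ A = (0, -1/2)
2. L lies on line MD with ML:LD = 5:1 ⇒ L = (1/6, 5/6)
3. Q is where the line through A parallel to MD meets line LX ⇒ Q = (-1/12, -5/12)
through D parallel to QL: direction (1/4, 5/4); meets AM at K = (-1/3, -2/3)
K = A + t·(M−A) with t = -1/3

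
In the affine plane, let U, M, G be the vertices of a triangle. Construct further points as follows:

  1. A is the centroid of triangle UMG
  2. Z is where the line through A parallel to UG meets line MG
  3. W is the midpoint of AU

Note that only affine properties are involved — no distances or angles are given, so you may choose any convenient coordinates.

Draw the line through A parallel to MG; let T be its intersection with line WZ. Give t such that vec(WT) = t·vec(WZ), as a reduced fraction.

Work in coordinates with U = (0, 0), M = (1, 0), G = (0, 1).
1. A is the centroid of triangle UMG ⇒ A = (1/3, 1/3)
2. Z is where the line through A parallel to UG meets line MG ⇒ Z = (1/3, 2/3)
3. W is the midpoint of AU ⇒ W = (1/6, 1/6)
through A parallel to MG: direction (-1, 1); meets WZ at T = (1/4, 5/12)
T = W + t·(Z−W) with t = 1/2

t = 1/2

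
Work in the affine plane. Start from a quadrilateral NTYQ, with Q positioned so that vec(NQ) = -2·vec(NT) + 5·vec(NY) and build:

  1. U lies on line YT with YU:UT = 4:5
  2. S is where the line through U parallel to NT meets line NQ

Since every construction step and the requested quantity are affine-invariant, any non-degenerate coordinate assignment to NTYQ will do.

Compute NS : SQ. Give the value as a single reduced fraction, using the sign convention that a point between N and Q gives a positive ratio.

NS:SQ = 1/8

Assign N = (0, 0), T = (1, 0), Y = (0, 1), Q = (-2, 5) — the answer is frame-independent, so this choice is without loss of generality.
1. U lies on line YT with YU:UT = 4:5 ⇒ U = (4/9, 5/9)
2. S is where the line through U parallel to NT meets line NQ ⇒ S = (-2/9, 5/9)
S = N + t·(Q−N) with t = 1/9, so NS:SQ = t:(1−t) = 1/9:8/9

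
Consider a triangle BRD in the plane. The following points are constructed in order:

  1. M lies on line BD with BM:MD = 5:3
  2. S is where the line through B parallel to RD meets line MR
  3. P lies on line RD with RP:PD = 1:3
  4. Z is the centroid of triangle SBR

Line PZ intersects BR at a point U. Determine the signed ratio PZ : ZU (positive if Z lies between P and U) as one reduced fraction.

PZ:ZU = -11/20

Assign B = (0, 0), R = (1, 0), D = (0, 1) — the answer is frame-independent, so this choice is without loss of generality.
1. M lies on line BD with BM:MD = 5:3 ⇒ M = (0, 5/8)
2. S is where the line through B parallel to RD meets line MR ⇒ S = (-5/3, 5/3)
3. P lies on line RD with RP:PD = 1:3 ⇒ P = (3/4, 1/4)
4. Z is the centroid of triangle SBR ⇒ Z = (-2/9, 5/9)
line PZ meets BR at U = (17/11, 0)
Z = P + t·(U−P) with t = -11/9, so PZ:ZU = -11/9:20/9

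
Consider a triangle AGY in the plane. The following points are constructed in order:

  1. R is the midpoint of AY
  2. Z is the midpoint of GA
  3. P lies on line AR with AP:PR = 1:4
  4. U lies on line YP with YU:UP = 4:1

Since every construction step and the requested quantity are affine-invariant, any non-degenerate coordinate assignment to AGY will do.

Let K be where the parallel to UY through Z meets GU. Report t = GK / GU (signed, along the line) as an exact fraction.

t = 1/2

Assign A = (0, 0), G = (1, 0), Y = (0, 1) — the answer is frame-independent, so this choice is without loss of generality.
1. R is the midpoint of AY ⇒ R = (0, 1/2)
2. Z is the midpoint of GA ⇒ Z = (1/2, 0)
3. P lies on line AR with AP:PR = 1:4 ⇒ P = (0, 1/10)
4. U lies on line YP with YU:UP = 4:1 ⇒ U = (0, 7/25)
through Z parallel to UY: direction (0, 18/25); meets GU at K = (1/2, 7/50)
K = G + t·(U−G) with t = 1/2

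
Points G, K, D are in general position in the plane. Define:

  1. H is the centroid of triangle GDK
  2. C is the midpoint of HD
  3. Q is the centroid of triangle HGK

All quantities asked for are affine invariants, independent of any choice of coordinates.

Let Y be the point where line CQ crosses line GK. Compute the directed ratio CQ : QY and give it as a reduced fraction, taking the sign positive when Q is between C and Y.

Work in coordinates with G = (0, 0), K = (1, 0), D = (0, 1).
1. H is the centroid of triangle GDK ⇒ H = (1/3, 1/3)
2. C is the midpoint of HD ⇒ C = (1/6, 2/3)
3. Q is the centroid of triangle HGK ⇒ Q = (4/9, 1/9)
line CQ meets GK at Y = (1/2, 0)
Q = C + t·(Y−C) with t = 5/6, so CQ:QY = 5/6:1/6

CQ:QY = 5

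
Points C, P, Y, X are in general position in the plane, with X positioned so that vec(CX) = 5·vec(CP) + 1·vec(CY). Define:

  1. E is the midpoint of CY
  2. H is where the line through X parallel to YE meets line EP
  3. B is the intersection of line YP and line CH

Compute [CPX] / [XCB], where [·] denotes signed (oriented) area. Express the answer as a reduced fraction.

[CPX]:[XCB] = 1/5

Work in coordinates with C = (0, 0), P = (1, 0), Y = (0, 1), X = (5, 1).
1. E is the midpoint of CY ⇒ E = (0, 1/2)
2. H is where the line through X parallel to YE meets line EP ⇒ H = (5, -2)
3. B is the intersection of line YP and line CH ⇒ B = (5/3, -2/3)
2·[CPX] = 1, 2·[XCB] = 5
[CPX]:[XCB] = 1:5 = 1/5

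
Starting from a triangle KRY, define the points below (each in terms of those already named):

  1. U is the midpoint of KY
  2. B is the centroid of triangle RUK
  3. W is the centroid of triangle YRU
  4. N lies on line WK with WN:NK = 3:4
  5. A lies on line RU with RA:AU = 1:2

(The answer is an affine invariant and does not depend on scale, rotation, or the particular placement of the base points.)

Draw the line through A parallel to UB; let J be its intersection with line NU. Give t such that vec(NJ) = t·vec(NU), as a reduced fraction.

Work in coordinates with K = (0, 0), R = (1, 0), Y = (0, 1).
1. U is the midpoint of KY ⇒ U = (0, 1/2)
2. B is the centroid of triangle RUK ⇒ B = (1/3, 1/6)
3. W is the centroid of triangle YRU ⇒ W = (1/3, 1/2)
4. N lies on line WK with WN:NK = 3:4 ⇒ N = (4/21, 2/7)
5. A lies on line RU with RA:AU = 1:2 ⇒ A = (2/3, 1/6)
through A parallel to UB: direction (1/3, -1/3); meets NU at J = (-8/3, 7/2)
J = N + t·(U−N) with t = 15

t = 15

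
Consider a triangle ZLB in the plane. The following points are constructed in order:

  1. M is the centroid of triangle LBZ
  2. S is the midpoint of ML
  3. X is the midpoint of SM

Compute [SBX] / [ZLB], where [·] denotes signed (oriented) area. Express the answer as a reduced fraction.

[SBX]:[ZLB] = 1/12

Work in coordinates with Z = (0, 0), L = (1, 0), B = (0, 1).
1. M is the centroid of triangle LBZ ⇒ M = (1/3, 1/3)
2. S is the midpoint of ML ⇒ S = (2/3, 1/6)
3. X is the midpoint of SM ⇒ X = (1/2, 1/4)
2·[SBX] = 1/12, 2·[ZLB] = 1
[SBX]:[ZLB] = 1/12:1 = 1/12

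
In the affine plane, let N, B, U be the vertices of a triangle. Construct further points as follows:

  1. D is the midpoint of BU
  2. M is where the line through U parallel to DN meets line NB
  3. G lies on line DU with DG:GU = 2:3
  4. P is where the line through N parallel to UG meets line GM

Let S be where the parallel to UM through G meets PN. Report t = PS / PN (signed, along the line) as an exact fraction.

Work in coordinates with N = (0, 0), B = (1, 0), U = (0, 1).
1. D is the midpoint of BU ⇒ D = (1/2, 1/2)
2. M is where the line through U parallel to DN meets line NB ⇒ M = (-1, 0)
3. G lies on line DU with DG:GU = 2:3 ⇒ G = (3/10, 7/10)
4. P is where the line through N parallel to UG meets line GM ⇒ P = (-7/20, 7/20)
through G parallel to UM: direction (-1, -1); meets PN at S = (-1/5, 1/5)
S = P + t·(N−P) with t = 3/7

t = 3/7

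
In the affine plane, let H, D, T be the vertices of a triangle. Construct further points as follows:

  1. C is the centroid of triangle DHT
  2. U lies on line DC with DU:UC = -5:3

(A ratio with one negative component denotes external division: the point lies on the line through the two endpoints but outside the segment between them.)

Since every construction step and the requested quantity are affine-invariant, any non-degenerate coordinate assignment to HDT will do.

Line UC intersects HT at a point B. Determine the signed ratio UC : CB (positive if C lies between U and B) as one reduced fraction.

Work in coordinates with H = (0, 0), D = (1, 0), T = (0, 1).
1. C is the centroid of triangle DHT ⇒ C = (1/3, 1/3)
2. U lies on line DC with DU:UC = -5:3 ⇒ U = (-2/3, 5/6)
line UC meets HT at B = (0, 1/2)
C = U + t·(B−U) with t = 3/2, so UC:CB = 3/2:-1/2

UC:CB = -3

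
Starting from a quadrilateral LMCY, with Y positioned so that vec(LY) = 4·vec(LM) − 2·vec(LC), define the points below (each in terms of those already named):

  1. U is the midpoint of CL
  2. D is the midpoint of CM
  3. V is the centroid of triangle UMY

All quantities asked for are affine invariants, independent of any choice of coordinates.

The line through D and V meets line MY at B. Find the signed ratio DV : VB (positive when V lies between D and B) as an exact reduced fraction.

Set L = (0, 0), M = (1, 0), C = (0, 1), Y = (4, -2); any affine frame gives the same invariant.
1. U is the midpoint of CL ⇒ U = (0, 1/2)
2. D is the midpoint of CM ⇒ D = (1/2, 1/2)
3. V is the centroid of triangle UMY ⇒ V = (5/3, -1/2)
line DV meets MY at B = (11/8, -1/4)
V = D + t·(B−D) with t = 4/3, so DV:VB = 4/3:-1/3

DV:VB = -4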